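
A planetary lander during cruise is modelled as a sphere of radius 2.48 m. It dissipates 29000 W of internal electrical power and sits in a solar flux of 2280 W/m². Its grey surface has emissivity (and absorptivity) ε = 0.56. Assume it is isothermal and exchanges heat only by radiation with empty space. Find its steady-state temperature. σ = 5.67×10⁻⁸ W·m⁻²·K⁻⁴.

At steady state, absorbed solar power + internal power = radiated power.
Absorbed: α·S·A_cross = 0.56·2280·19.32 = 24670 W (cross-section πr²).
Total input = 24670 + 29000 = 53670 W.
Radiated: εσ·A_surf·T⁴ with A_surf = 4πr² = 77.29 m².
T⁴ = 53670/(0.56·5.67×10⁻⁸·77.29) = 2.187×10¹⁰ K⁴.

T ≈ 385 K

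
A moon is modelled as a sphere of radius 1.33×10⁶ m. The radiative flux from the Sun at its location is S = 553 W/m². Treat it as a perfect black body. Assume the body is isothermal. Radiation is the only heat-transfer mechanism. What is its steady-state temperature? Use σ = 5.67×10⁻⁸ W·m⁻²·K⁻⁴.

At equilibrium, absorbed power = emitted power.
Absorbing cross-section = πr² = 5.557×10¹² m²; emitting surface = 4πr² = 2.223×10¹³ m² (ratio 4).
S·A_cross = εσ·A_surf·T⁴  ⇒  T⁴ = S/(4σ).
T⁴ = 1.00·553/(4·5.67×10⁻⁸) = 2.438×10⁹ K⁴.
T = (2.438×10⁹)^(1/4).

T ≈ 222 K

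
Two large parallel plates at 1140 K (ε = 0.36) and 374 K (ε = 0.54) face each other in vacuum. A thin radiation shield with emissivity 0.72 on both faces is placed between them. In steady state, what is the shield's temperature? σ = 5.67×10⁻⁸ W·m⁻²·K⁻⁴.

T_s ≈ 918 K

In steady state the net flux on the hot side equals that on the cold side.
σ(T₁⁴−T_s⁴)/D₁ = σ(T_s⁴−T₂⁴)/D₂, with D₁ = 1/ε₁+1/ε_s−1 = 3.167, D₂ = 1/ε_s+1/ε₂−1 = 2.241.
Solve for T_s⁴: T_s⁴ = (D₂·T₁⁴ + D₁·T₂⁴)/(D₁+D₂) = 7.113×10¹¹ K⁴.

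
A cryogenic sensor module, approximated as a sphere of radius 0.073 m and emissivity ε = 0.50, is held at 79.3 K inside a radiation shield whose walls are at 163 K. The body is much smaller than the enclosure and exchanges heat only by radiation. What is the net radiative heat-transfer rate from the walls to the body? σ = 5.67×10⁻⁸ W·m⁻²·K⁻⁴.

For a small grey body in a large enclosure: P_net = εσA(T_body⁴ − T_wall⁴).
A = 4πr² = 0.06697 m²; T_body⁴ − T_wall⁴ = 3.955×10⁷ − 7.059×10⁸ = -6.664×10⁸ K⁴.
|P_net| = 0.50·5.67×10⁻⁸·0.06697·6.664×10⁸.

P_net ≈ 1.27 W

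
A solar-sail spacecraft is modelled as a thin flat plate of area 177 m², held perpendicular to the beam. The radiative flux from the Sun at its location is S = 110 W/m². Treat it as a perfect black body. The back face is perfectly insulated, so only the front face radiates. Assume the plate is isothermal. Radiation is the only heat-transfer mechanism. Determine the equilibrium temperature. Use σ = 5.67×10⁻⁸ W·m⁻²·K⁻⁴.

At equilibrium, absorbed power = emitted power.
Absorbing cross-section = A = 177.0 m²; emitting surface = A = 177.0 m² (ratio 1).
S·A_cross = εσ·A_surf·T⁴  ⇒  T⁴ = S/(1σ).
T⁴ = 1.00·110/(1·5.67×10⁻⁸) = 1.940×10⁹ K⁴.
T = (1.940×10⁹)^(1/4).

T ≈ 210 K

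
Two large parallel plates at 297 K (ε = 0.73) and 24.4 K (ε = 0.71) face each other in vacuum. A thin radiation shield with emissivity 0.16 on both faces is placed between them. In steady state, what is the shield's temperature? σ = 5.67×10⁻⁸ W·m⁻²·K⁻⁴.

In steady state the net flux on the hot side equals that on the cold side.
σ(T₁⁴−T_s⁴)/D₁ = σ(T_s⁴−T₂⁴)/D₂, with D₁ = 1/ε₁+1/ε_s−1 = 6.620, D₂ = 1/ε_s+1/ε₂−1 = 6.658.
Solve for T_s⁴: T_s⁴ = (D₂·T₁⁴ + D₁·T₂⁴)/(D₁+D₂) = 3.902×10⁹ K⁴.

T_s ≈ 250 K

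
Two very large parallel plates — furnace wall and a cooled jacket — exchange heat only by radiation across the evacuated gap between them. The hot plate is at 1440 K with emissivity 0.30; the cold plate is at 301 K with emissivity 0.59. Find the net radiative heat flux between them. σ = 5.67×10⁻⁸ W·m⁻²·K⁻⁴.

For two infinite grey parallel plates, q = σ(T₁⁴ − T₂⁴)/(1/ε₁ + 1/ε₂ − 1).
T₁⁴ − T₂⁴ = 4.300×10¹² − 8.209×10⁹ = 4.292×10¹² K⁴.
1/ε₁ + 1/ε₂ − 1 = 3.333 + 1.695 − 1 = 4.028.
q = 5.67×10⁻⁸ × 4.292×10¹² / 4.028.

q ≈ 60400 W/m²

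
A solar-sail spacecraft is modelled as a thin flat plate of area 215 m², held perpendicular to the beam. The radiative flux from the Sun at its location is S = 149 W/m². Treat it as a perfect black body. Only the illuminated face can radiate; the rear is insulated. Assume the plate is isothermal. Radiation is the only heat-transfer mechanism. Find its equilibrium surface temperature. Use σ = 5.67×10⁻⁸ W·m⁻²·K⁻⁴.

At equilibrium, absorbed power = emitted power.
Absorbing cross-section = A = 215.0 m²; emitting surface = A = 215.0 m² (ratio 1).
S·A_cross = εσ·A_surf·T⁴  ⇒  T⁴ = S/(1σ).
T⁴ = 1.00·149/(1·5.67×10⁻⁸) = 2.628×10⁹ K⁴.
T = (2.628×10⁹)^(1/4).

T ≈ 226 K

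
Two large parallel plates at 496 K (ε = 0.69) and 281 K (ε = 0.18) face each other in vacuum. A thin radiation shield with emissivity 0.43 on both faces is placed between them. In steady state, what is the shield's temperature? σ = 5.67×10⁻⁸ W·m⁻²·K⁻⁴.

T_s ≈ 460 K

In steady state the net flux on the hot side equals that on the cold side.
σ(T₁⁴−T_s⁴)/D₁ = σ(T_s⁴−T₂⁴)/D₂, with D₁ = 1/ε₁+1/ε_s−1 = 2.775, D₂ = 1/ε_s+1/ε₂−1 = 6.881.
Solve for T_s⁴: T_s⁴ = (D₂·T₁⁴ + D₁·T₂⁴)/(D₁+D₂) = 4.492×10¹⁰ K⁴.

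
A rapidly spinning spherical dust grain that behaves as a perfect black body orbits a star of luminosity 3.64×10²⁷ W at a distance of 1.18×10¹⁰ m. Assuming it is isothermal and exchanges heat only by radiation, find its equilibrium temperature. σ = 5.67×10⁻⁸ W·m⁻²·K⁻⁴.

First find the stellar flux at distance d: S = L/(4πd²) = 3.64×10²⁷/(4π·(1.18×10¹⁰)²) = 2.080×10⁶ W/m².
For an isothermal sphere, absorbed (1−a)S·πr² = emitted σ·4πr²·T⁴, so T⁴ = (1−a)S/(4σ).
T⁴ = 1.00·2.080×10⁶/(4·5.67×10⁻⁸) = 9.172×10¹² K⁴.

T ≈ 1740 K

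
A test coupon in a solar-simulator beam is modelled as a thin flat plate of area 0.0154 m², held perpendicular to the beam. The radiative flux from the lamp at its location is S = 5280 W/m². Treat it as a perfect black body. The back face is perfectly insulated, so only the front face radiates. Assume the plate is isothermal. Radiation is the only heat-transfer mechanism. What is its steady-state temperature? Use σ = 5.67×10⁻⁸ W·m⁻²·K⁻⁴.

T ≈ 552 K

At equilibrium, absorbed power = emitted power.
Absorbing cross-section = A = 0.01540 m²; emitting surface = A = 0.01540 m² (ratio 1).
S·A_cross = εσ·A_surf·T⁴  ⇒  T⁴ = S/(1σ).
T⁴ = 1.00·5280/(1·5.67×10⁻⁸) = 9.312×10¹⁰ K⁴.
T = (9.312×10¹⁰)^(1/4).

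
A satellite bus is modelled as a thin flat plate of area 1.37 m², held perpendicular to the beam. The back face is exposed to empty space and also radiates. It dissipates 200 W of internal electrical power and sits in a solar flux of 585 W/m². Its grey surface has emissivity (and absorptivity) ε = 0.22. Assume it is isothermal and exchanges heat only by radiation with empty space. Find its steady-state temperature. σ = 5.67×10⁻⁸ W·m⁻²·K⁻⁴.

T ≈ 324 K

At steady state, absorbed solar power + internal power = radiated power.
Absorbed: α·S·A_cross = 0.22·585·1.370 = 176.3 W (cross-section A).
Total input = 176.3 + 200 = 376.3 W.
Radiated: εσ·A_surf·T⁴ with A_surf = 2A = 2.740 m².
T⁴ = 376.3/(0.22·5.67×10⁻⁸·2.740) = 1.101×10¹⁰ K⁴.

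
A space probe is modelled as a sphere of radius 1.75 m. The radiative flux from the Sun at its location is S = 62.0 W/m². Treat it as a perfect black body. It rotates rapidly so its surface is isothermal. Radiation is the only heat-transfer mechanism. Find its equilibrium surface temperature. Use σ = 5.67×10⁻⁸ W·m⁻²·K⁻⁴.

At equilibrium, absorbed power = emitted power.
Absorbing cross-section = πr² = 9.621 m²; emitting surface = 4πr² = 38.48 m² (ratio 4).
S·A_cross = εσ·A_surf·T⁴  ⇒  T⁴ = S/(4σ).
T⁴ = 1.00·62.0/(4·5.67×10⁻⁸) = 2.734×10⁸ K⁴.
T = (2.734×10⁸)^(1/4).

T ≈ 129 K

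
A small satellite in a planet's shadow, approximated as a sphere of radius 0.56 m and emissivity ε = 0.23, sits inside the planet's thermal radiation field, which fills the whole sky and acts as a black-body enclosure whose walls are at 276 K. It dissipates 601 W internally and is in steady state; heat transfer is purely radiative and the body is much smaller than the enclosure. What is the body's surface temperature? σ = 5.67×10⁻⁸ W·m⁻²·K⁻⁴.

T ≈ 364 K

For a small grey body in a large enclosure, net radiated power = εσA(T⁴ − T_w⁴).
Steady state: P = εσA(T⁴ − T_w⁴) with A = 4πr² = 3.941 m².
T⁴ = P/(εσA) + T_w⁴ = 601/(0.23·5.67×10⁻⁸·3.941) + (276)⁴
    = 1.169×10¹⁰ + 5.803×10⁹ = 1.750×10¹⁰ K⁴.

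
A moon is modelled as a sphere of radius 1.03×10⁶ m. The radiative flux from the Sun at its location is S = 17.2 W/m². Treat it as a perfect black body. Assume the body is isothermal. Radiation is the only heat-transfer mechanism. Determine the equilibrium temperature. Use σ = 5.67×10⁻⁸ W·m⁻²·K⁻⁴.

At equilibrium, absorbed power = emitted power.
Absorbing cross-section = πr² = 3.333×10¹² m²; emitting surface = 4πr² = 1.333×10¹³ m² (ratio 4).
S·A_cross = εσ·A_surf·T⁴  ⇒  T⁴ = S/(4σ).
T⁴ = 1.00·17.2/(4·5.67×10⁻⁸) = 7.584×10⁷ K⁴.
T = (7.584×10⁷)^(1/4).

T ≈ 93.3 K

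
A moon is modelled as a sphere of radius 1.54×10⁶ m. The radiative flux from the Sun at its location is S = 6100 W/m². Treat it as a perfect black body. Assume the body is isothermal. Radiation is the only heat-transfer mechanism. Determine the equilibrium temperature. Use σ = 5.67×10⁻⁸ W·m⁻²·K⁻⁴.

T ≈ 405 K

At equilibrium, absorbed power = emitted power.
Absorbing cross-section = πr² = 7.451×10¹² m²; emitting surface = 4πr² = 2.980×10¹³ m² (ratio 4).
S·A_cross = εσ·A_surf·T⁴  ⇒  T⁴ = S/(4σ).
T⁴ = 1.00·6100/(4·5.67×10⁻⁸) = 2.690×10¹⁰ K⁴.
T = (2.690×10¹⁰)^(1/4).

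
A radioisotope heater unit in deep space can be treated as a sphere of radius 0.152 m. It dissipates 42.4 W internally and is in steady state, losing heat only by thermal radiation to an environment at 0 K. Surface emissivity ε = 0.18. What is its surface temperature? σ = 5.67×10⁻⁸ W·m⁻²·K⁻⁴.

T ≈ 346 K

Steady state: internal power = radiated power, P = εσA T⁴.
Radiating area A = 4πr² = 0.2903 m².
T⁴ = P/(εσA) = 42.4/(0.18·5.67×10⁻⁸·0.2903) = 1.431×10¹⁰ K⁴.
T = (1.431×10¹⁰)^(1/4).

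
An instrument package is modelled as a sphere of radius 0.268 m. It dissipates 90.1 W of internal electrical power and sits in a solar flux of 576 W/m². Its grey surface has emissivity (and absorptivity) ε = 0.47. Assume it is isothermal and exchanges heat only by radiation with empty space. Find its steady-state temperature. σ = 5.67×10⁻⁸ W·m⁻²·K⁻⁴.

At steady state, absorbed solar power + internal power = radiated power.
Absorbed: α·S·A_cross = 0.47·576·0.2256 = 61.09 W (cross-section πr²).
Total input = 61.09 + 90.1 = 151.2 W.
Radiated: εσ·A_surf·T⁴ with A_surf = 4πr² = 0.9026 m².
T⁴ = 151.2/(0.47·5.67×10⁻⁸·0.9026) = 6.286×10⁹ K⁴.

T ≈ 282 K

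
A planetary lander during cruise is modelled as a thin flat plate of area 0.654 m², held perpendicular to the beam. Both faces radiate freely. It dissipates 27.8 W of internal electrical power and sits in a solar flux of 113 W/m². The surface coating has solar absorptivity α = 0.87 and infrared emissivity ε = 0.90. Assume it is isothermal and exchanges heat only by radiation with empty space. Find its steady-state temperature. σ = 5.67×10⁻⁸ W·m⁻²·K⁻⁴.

At steady state, absorbed solar power + internal power = radiated power.
Absorbed: α·S·A_cross = 0.87·113·0.6540 = 64.29 W (cross-section A).
Total input = 64.29 + 27.8 = 92.09 W.
Radiated: εσ·A_surf·T⁴ with A_surf = 2A = 1.308 m².
T⁴ = 92.09/(0.90·5.67×10⁻⁸·1.308) = 1.380×10⁹ K⁴.

T ≈ 193 K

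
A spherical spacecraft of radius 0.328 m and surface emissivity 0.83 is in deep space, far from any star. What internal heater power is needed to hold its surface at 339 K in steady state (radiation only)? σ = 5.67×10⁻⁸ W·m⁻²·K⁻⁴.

P ≈ 840 W

P = εσ·4πr²·T⁴.
4πr² = 1.352 m²; T⁴ = 1.321×10¹⁰ K⁴.
P = 0.83·5.67×10⁻⁸·1.352·1.321×10¹⁰.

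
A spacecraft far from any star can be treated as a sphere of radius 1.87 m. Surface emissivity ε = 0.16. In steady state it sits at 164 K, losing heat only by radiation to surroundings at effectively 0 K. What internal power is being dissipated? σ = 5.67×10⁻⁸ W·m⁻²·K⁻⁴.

Steady state: P = εσA T⁴.
A = 4πr² = 43.94 m²; T⁴ = (164)⁴ = 7.234×10⁸ K⁴.
P = 0.16 × 5.67×10⁻⁸ × 43.94 × 7.234×10⁸.

P ≈ 288 W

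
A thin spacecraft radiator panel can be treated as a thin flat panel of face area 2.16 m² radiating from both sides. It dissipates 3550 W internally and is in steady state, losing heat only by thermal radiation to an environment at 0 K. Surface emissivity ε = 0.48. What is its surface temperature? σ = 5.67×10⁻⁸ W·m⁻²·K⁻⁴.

T ≈ 417 K

Steady state: internal power = radiated power, P = εσA T⁴.
Radiating area A = 2·2.16 = 4.320 m².
T⁴ = P/(εσA) = 3550/(0.48·5.67×10⁻⁸·4.320) = 3.019×10¹⁰ K⁴.
T = (3.019×10¹⁰)^(1/4).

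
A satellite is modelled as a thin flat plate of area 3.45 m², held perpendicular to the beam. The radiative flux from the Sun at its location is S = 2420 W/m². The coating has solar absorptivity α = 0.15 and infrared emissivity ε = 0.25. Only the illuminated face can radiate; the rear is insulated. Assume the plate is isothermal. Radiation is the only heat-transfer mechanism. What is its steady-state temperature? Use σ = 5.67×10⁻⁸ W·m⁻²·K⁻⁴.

T ≈ 400 K

At equilibrium, absorbed power = emitted power.
Absorbing cross-section = A = 3.450 m²; emitting surface = A = 3.450 m² (ratio 1).
αS·A_cross = εσ·A_surf·T⁴  ⇒  T⁴ = αS/(ε·1σ).
T⁴ = 0.150·2420/(0.25·1·5.67×10⁻⁸) = 2.561×10¹⁰ K⁴.
T = (2.561×10¹⁰)^(1/4).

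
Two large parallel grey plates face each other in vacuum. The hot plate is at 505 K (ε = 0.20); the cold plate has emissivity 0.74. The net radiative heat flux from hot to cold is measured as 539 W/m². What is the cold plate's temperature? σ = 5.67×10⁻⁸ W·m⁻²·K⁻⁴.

q = σ(T₁⁴ − T₂⁴)/(1/ε₁ + 1/ε₂ − 1); denominator = 5.351.
T₂⁴ = T₁⁴ − q·(1/ε₁+1/ε₂−1)/σ = 6.504×10¹⁰ − 539·5.351/5.67×10⁻⁸
    = 1.417×10¹⁰ K⁴.

T₂ ≈ 345 K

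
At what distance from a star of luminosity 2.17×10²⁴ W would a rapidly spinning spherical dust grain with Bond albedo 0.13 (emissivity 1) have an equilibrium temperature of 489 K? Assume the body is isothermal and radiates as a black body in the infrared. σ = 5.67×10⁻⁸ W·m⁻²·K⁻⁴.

For an isothermal black-emitting sphere, (1−a)S·πr² = σ·4πr²·T⁴ ⇒ S = 4σT⁴/(1−a).
S = 4·5.67×10⁻⁸·(489)⁴/0.870 = 14910 W/m².
Flux falls as S = L/(4πd²), so d = √(L/(4πS)) = √(2.17×10²⁴/(4π·14910)).

d ≈ 3.40×10⁹ m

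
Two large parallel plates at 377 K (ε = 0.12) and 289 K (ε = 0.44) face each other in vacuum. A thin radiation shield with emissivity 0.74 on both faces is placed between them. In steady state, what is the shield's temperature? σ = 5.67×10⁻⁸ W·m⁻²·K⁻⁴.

In steady state the net flux on the hot side equals that on the cold side.
σ(T₁⁴−T_s⁴)/D₁ = σ(T_s⁴−T₂⁴)/D₂, with D₁ = 1/ε₁+1/ε_s−1 = 8.685, D₂ = 1/ε_s+1/ε₂−1 = 2.624.
Solve for T_s⁴: T_s⁴ = (D₂·T₁⁴ + D₁·T₂⁴)/(D₁+D₂) = 1.004×10¹⁰ K⁴.

T_s ≈ 317 K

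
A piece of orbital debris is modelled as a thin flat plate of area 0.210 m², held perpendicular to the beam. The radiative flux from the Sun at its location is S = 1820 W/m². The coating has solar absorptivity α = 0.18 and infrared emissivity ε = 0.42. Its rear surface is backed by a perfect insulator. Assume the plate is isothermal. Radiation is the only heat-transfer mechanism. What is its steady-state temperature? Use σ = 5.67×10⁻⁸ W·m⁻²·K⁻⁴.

At equilibrium, absorbed power = emitted power.
Absorbing cross-section = A = 0.2100 m²; emitting surface = A = 0.2100 m² (ratio 1).
αS·A_cross = εσ·A_surf·T⁴  ⇒  T⁴ = αS/(ε·1σ).
T⁴ = 0.180·1820/(0.42·1·5.67×10⁻⁸) = 1.376×10¹⁰ K⁴.
T = (1.376×10¹⁰)^(1/4).

T ≈ 342 K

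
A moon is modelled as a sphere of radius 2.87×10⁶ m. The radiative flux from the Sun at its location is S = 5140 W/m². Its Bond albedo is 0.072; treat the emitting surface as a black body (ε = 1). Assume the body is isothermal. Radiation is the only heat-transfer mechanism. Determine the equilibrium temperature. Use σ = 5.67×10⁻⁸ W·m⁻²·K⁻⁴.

T ≈ 381 K

At equilibrium, absorbed power = emitted power.
Absorbing cross-section = πr² = 2.588×10¹³ m²; emitting surface = 4πr² = 1.035×10¹⁴ m² (ratio 4).
(1−a)S·A_cross = εσ·A_surf·T⁴  ⇒  T⁴ = (1−a)S/(4σ).
T⁴ = 0.928·5140/(4·5.67×10⁻⁸) = 2.103×10¹⁰ K⁴.
T = (2.103×10¹⁰)^(1/4).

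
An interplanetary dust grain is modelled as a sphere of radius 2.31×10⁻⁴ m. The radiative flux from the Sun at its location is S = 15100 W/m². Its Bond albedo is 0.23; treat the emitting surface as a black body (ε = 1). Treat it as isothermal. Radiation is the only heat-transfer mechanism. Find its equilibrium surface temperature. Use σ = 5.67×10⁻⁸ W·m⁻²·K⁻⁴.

At equilibrium, absorbed power = emitted power.
Absorbing cross-section = πr² = 1.676×10⁻⁷ m²; emitting surface = 4πr² = 6.706×10⁻⁷ m² (ratio 4).
(1−a)S·A_cross = εσ·A_surf·T⁴  ⇒  T⁴ = (1−a)S/(4σ).
T⁴ = 0.770·15100/(4·5.67×10⁻⁸) = 5.127×10¹⁰ K⁴.
T = (5.127×10¹⁰)^(1/4).

T ≈ 476 K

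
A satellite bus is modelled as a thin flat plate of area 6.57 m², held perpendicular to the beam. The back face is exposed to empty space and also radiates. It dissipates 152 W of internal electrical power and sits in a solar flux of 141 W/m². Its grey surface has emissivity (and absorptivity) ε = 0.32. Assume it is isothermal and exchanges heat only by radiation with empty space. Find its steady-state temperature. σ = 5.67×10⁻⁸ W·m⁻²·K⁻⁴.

At steady state, absorbed solar power + internal power = radiated power.
Absorbed: α·S·A_cross = 0.32·141·6.570 = 296.4 W (cross-section A).
Total input = 296.4 + 152 = 448.4 W.
Radiated: εσ·A_surf·T⁴ with A_surf = 2A = 13.14 m².
T⁴ = 448.4/(0.32·5.67×10⁻⁸·13.14) = 1.881×10⁹ K⁴.

T ≈ 208 K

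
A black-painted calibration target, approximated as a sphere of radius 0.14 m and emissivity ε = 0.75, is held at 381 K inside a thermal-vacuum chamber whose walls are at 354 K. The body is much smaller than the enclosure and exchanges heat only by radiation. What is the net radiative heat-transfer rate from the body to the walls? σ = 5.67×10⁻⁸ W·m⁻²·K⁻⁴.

For a small grey body in a large enclosure: P_net = εσA(T_body⁴ − T_wall⁴).
A = 4πr² = 0.2463 m²; T_body⁴ − T_wall⁴ = 2.107×10¹⁰ − 1.570×10¹⁰ = 5.368×10⁹ K⁴.
|P_net| = 0.75·5.67×10⁻⁸·0.2463·5.368×10⁹.

P_net ≈ 56.2 W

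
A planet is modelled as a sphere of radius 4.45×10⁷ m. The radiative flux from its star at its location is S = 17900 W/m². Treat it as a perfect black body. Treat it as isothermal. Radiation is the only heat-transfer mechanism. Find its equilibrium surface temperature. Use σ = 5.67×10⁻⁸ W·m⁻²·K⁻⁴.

T ≈ 530 K

At equilibrium, absorbed power = emitted power.
Absorbing cross-section = πr² = 6.221×10¹⁵ m²; emitting surface = 4πr² = 2.488×10¹⁶ m² (ratio 4).
S·A_cross = εσ·A_surf·T⁴  ⇒  T⁴ = S/(4σ).
T⁴ = 1.00·17900/(4·5.67×10⁻⁸) = 7.892×10¹⁰ K⁴.
T = (7.892×10¹⁰)^(1/4).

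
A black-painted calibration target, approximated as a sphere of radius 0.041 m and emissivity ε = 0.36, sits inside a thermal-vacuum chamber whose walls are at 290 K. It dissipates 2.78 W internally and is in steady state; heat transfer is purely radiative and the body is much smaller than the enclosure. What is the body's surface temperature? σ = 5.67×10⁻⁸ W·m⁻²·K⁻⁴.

For a small grey body in a large enclosure, net radiated power = εσA(T⁴ − T_w⁴).
Steady state: P = εσA(T⁴ − T_w⁴) with A = 4πr² = 0.02112 m².
T⁴ = P/(εσA) + T_w⁴ = 2.78/(0.36·5.67×10⁻⁸·0.02112) + (290)⁴
    = 6.447×10⁹ + 7.073×10⁹ = 1.352×10¹⁰ K⁴.

T ≈ 341 K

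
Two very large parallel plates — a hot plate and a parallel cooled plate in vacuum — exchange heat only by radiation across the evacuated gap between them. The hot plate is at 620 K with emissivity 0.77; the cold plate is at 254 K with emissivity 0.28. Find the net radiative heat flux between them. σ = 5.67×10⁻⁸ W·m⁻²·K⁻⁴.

For two infinite grey parallel plates, q = σ(T₁⁴ − T₂⁴)/(1/ε₁ + 1/ε₂ − 1).
T₁⁴ − T₂⁴ = 1.478×10¹¹ − 4.162×10⁹ = 1.436×10¹¹ K⁴.
1/ε₁ + 1/ε₂ − 1 = 1.299 + 3.571 − 1 = 3.870.
q = 5.67×10⁻⁸ × 1.436×10¹¹ / 3.870.

q ≈ 2100 W/m²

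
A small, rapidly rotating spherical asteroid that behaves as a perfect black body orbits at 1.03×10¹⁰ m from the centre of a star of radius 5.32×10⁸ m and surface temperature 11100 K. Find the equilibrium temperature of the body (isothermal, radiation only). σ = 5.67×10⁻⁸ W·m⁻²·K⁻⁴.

The star's surface emits σT_*⁴; at distance d the flux is S = σT_*⁴(R_*/d)².
S = 5.67×10⁻⁸·(11100)⁴·(5.32×10⁸/1.03×10¹⁰)² = 2.296×10⁶ W/m².
For an isothermal sphere T⁴ = (1−a)S/(4σ) = 1.012×10¹³ K⁴.

T ≈ 1780 K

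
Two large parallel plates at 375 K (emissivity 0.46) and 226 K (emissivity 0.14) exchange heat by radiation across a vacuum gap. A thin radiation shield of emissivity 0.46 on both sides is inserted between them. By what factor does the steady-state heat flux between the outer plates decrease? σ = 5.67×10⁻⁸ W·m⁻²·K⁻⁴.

factor ≈ 1.40

Without shield: q₀ = σΔ(T⁴)/(1/ε₁+1/ε₂−1) with denominator 8.317.
With shield the two gaps are in series; the resistances add: (1/ε₁+1/ε_s−1)+(1/ε_s+1/ε₂−1) = 3.348+8.317 = 11.66.
Heat-flux ratio q₀/q = 11.66/8.317.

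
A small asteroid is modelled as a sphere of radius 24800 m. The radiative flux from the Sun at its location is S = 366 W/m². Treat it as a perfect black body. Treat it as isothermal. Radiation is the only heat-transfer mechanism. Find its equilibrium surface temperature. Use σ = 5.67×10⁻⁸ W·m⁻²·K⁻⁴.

T ≈ 200 K

At equilibrium, absorbed power = emitted power.
Absorbing cross-section = πr² = 1.932×10⁹ m²; emitting surface = 4πr² = 7.729×10⁹ m² (ratio 4).
S·A_cross = εσ·A_surf·T⁴  ⇒  T⁴ = S/(4σ).
T⁴ = 1.00·366/(4·5.67×10⁻⁸) = 1.614×10⁹ K⁴.
T = (1.614×10⁹)^(1/4).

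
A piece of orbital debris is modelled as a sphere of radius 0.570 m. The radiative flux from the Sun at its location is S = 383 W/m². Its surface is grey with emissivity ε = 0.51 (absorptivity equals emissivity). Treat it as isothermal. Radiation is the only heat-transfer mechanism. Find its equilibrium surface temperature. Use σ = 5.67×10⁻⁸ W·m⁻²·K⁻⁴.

At equilibrium, absorbed power = emitted power.
Absorbing cross-section = πr² = 1.021 m²; emitting surface = 4πr² = 4.083 m² (ratio 4).
εS·A_cross = εσ·A_surf·T⁴  ⇒  T⁴ = S/(4σ)   (ε cancels).
T⁴ = 383/(4·5.67×10⁻⁸) = 1.689×10⁹ K⁴.
T = (1.689×10⁹)^(1/4).

T ≈ 203 K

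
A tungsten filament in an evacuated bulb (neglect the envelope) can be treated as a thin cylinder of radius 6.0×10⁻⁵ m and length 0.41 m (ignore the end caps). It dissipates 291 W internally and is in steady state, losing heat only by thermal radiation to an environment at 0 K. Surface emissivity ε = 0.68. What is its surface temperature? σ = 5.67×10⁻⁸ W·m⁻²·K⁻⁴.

Steady state: internal power = radiated power, P = εσA T⁴.
Radiating area A = 2πrL = 1.546×10⁻⁴ m².
T⁴ = P/(εσA) = 291/(0.68·5.67×10⁻⁸·1.546×10⁻⁴) = 4.883×10¹³ K⁴.
T = (4.883×10¹³)^(1/4).

T ≈ 2640 K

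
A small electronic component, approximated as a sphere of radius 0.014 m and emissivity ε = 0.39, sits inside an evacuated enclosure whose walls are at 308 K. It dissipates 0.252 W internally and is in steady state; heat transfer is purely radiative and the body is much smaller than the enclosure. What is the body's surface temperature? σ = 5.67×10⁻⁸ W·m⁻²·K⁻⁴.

T ≈ 342 K

For a small grey body in a large enclosure, net radiated power = εσA(T⁴ − T_w⁴).
Steady state: P = εσA(T⁴ − T_w⁴) with A = 4πr² = 0.002463 m².
T⁴ = P/(εσA) + T_w⁴ = 0.252/(0.39·5.67×10⁻⁸·0.002463) + (308)⁴
    = 4.627×10⁹ + 8.999×10⁹ = 1.363×10¹⁰ K⁴.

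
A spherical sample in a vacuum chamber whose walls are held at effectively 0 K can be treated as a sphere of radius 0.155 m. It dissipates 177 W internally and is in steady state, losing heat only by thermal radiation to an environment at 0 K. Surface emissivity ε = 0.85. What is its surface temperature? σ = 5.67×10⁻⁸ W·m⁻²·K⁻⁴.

Steady state: internal power = radiated power, P = εσA T⁴.
Radiating area A = 4πr² = 0.3019 m².
T⁴ = P/(εσA) = 177/(0.85·5.67×10⁻⁸·0.3019) = 1.216×10¹⁰ K⁴.
T = (1.216×10¹⁰)^(1/4).

T ≈ 332 K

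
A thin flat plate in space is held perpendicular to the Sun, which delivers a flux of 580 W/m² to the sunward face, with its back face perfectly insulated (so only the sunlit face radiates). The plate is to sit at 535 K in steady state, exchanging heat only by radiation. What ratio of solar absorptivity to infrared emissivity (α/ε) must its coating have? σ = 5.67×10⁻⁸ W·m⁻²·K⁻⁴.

α/ε ≈ 8.01

Balance: αS·A = εσ·1A·T⁴ ⇒ α/ε = σT⁴/S.
α/ε = 5.67×10⁻⁸·(535)⁴/580 = 5.67×10⁻⁸·8.192×10¹⁰/580.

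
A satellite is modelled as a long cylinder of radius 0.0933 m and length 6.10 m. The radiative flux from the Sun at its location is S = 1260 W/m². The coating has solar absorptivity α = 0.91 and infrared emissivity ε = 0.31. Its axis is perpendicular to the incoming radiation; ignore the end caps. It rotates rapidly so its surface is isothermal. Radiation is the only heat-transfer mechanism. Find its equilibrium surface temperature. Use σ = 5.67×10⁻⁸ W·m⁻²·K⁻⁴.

T ≈ 380 K

At equilibrium, absorbed power = emitted power.
Absorbing cross-section = 2rL = 1.138 m²; emitting surface = 2πrL = 3.576 m² (ratio π).
αS·A_cross = εσ·A_surf·T⁴  ⇒  T⁴ = αS/(ε·πσ).
T⁴ = 0.910·1260/(0.31·π·5.67×10⁻⁸) = 2.076×10¹⁰ K⁴.
T = (2.076×10¹⁰)^(1/4).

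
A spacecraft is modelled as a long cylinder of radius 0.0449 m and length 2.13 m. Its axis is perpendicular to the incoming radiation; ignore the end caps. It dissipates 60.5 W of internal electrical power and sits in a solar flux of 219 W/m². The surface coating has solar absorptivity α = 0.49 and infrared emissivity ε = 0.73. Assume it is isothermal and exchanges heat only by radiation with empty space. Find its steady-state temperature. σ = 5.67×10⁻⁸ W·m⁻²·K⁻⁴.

At steady state, absorbed solar power + internal power = radiated power.
Absorbed: α·S·A_cross = 0.49·219·0.1913 = 20.53 W (cross-section 2rL).
Total input = 20.53 + 60.5 = 81.03 W.
Radiated: εσ·A_surf·T⁴ with A_surf = 2πrL = 0.6009 m².
T⁴ = 81.03/(0.73·5.67×10⁻⁸·0.6009) = 3.258×10⁹ K⁴.

T ≈ 239 K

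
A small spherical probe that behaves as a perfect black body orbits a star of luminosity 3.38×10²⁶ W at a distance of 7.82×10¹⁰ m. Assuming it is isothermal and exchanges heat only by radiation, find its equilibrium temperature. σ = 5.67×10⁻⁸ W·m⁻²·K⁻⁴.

T ≈ 373 K

First find the stellar flux at distance d: S = L/(4πd²) = 3.38×10²⁶/(4π·(7.82×10¹⁰)²) = 4398 W/m².
For an isothermal sphere, absorbed (1−a)S·πr² = emitted σ·4πr²·T⁴, so T⁴ = (1−a)S/(4σ).
T⁴ = 1.00·4398/(4·5.67×10⁻⁸) = 1.939×10¹⁰ K⁴.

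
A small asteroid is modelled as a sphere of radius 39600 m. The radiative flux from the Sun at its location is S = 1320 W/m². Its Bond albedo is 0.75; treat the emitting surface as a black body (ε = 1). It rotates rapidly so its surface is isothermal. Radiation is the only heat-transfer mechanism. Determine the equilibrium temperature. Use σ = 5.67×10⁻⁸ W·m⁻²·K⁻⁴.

T ≈ 195 K

At equilibrium, absorbed power = emitted power.
Absorbing cross-section = πr² = 4.927×10⁹ m²; emitting surface = 4πr² = 1.971×10¹⁰ m² (ratio 4).
(1−a)S·A_cross = εσ·A_surf·T⁴  ⇒  T⁴ = (1−a)S/(4σ).
T⁴ = 0.250·1320/(4·5.67×10⁻⁸) = 1.455×10⁹ K⁴.
T = (1.455×10⁹)^(1/4).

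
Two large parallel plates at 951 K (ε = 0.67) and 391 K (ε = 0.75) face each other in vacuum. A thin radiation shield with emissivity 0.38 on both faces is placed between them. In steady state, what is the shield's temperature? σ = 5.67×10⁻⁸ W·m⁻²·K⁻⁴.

In steady state the net flux on the hot side equals that on the cold side.
σ(T₁⁴−T_s⁴)/D₁ = σ(T_s⁴−T₂⁴)/D₂, with D₁ = 1/ε₁+1/ε_s−1 = 3.124, D₂ = 1/ε_s+1/ε₂−1 = 2.965.
Solve for T_s⁴: T_s⁴ = (D₂·T₁⁴ + D₁·T₂⁴)/(D₁+D₂) = 4.103×10¹¹ K⁴.

T_s ≈ 800 K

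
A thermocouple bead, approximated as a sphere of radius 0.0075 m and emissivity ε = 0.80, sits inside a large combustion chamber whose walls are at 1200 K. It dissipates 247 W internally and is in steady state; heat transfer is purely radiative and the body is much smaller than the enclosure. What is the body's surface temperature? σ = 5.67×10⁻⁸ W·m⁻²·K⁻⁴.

T ≈ 1770 K

For a small grey body in a large enclosure, net radiated power = εσA(T⁴ − T_w⁴).
Steady state: P = εσA(T⁴ − T_w⁴) with A = 4πr² = 7.069×10⁻⁴ m².
T⁴ = P/(εσA) + T_w⁴ = 247/(0.80·5.67×10⁻⁸·7.069×10⁻⁴) + (1200)⁴
    = 7.704×10¹² + 2.074×10¹² = 9.777×10¹² K⁴.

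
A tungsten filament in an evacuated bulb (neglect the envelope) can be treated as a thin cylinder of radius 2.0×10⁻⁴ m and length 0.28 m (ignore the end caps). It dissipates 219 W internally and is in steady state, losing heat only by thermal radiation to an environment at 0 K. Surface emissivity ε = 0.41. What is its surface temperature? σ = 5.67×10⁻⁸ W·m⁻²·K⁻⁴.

T ≈ 2270 K

Steady state: internal power = radiated power, P = εσA T⁴.
Radiating area A = 2πrL = 3.519×10⁻⁴ m².
T⁴ = P/(εσA) = 219/(0.41·5.67×10⁻⁸·3.519×10⁻⁴) = 2.677×10¹³ K⁴.
T = (2.677×10¹³)^(1/4).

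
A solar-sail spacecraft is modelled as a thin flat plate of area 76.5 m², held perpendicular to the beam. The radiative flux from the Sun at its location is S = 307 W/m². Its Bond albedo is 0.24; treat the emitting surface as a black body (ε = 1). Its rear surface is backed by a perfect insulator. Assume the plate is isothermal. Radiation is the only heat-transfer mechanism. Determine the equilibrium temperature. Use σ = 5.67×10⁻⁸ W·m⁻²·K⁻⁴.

At equilibrium, absorbed power = emitted power.
Absorbing cross-section = A = 76.50 m²; emitting surface = A = 76.50 m² (ratio 1).
(1−a)S·A_cross = εσ·A_surf·T⁴  ⇒  T⁴ = (1−a)S/(1σ).
T⁴ = 0.760·307/(1·5.67×10⁻⁸) = 4.115×10⁹ K⁴.
T = (4.115×10⁹)^(1/4).

T ≈ 253 K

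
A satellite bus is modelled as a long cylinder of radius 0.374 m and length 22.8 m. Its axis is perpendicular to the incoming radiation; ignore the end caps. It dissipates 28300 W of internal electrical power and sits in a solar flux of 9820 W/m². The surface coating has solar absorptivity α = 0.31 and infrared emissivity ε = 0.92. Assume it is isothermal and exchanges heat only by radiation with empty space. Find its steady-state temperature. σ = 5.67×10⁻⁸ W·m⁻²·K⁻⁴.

T ≈ 412 K

At steady state, absorbed solar power + internal power = radiated power.
Absorbed: α·S·A_cross = 0.31·9820·17.05 = 51920 W (cross-section 2rL).
Total input = 51920 + 28300 = 80220 W.
Radiated: εσ·A_surf·T⁴ with A_surf = 2πrL = 53.58 m².
T⁴ = 80220/(0.92·5.67×10⁻⁸·53.58) = 2.870×10¹⁰ K⁴.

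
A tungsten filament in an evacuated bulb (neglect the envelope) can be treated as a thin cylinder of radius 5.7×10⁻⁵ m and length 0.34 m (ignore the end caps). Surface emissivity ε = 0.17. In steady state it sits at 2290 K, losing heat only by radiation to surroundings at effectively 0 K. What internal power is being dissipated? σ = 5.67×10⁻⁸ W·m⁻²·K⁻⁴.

Steady state: P = εσA T⁴.
A = 2πrL = 1.218×10⁻⁴ m²; T⁴ = (2290)⁴ = 2.750×10¹³ K⁴.
P = 0.17 × 5.67×10⁻⁸ × 1.218×10⁻⁴ × 2.750×10¹³.

P ≈ 32.3 W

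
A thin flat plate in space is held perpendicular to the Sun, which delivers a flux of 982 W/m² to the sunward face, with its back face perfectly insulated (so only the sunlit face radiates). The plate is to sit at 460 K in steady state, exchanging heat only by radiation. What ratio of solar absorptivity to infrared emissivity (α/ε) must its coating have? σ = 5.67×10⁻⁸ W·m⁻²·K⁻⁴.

α/ε ≈ 2.59

Balance: αS·A = εσ·1A·T⁴ ⇒ α/ε = σT⁴/S.
α/ε = 5.67×10⁻⁸·(460)⁴/982 = 5.67×10⁻⁸·4.477×10¹⁰/982.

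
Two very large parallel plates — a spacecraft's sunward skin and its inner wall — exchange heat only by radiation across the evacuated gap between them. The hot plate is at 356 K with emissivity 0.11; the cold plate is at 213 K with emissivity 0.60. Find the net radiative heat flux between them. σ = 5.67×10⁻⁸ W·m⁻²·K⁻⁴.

q ≈ 81.4 W/m²

For two infinite grey parallel plates, q = σ(T₁⁴ − T₂⁴)/(1/ε₁ + 1/ε₂ − 1).
T₁⁴ − T₂⁴ = 1.606×10¹⁰ − 2.058×10⁹ = 1.400×10¹⁰ K⁴.
1/ε₁ + 1/ε₂ − 1 = 9.091 + 1.667 − 1 = 9.758.
q = 5.67×10⁻⁸ × 1.400×10¹⁰ / 9.758.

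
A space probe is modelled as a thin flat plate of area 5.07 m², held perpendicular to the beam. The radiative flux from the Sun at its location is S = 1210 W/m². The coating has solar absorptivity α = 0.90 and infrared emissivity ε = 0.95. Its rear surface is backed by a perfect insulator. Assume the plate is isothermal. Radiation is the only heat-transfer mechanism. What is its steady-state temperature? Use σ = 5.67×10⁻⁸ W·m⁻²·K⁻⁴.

T ≈ 377 K

At equilibrium, absorbed power = emitted power.
Absorbing cross-section = A = 5.070 m²; emitting surface = A = 5.070 m² (ratio 1).
αS·A_cross = εσ·A_surf·T⁴  ⇒  T⁴ = αS/(ε·1σ).
T⁴ = 0.900·1210/(0.95·1·5.67×10⁻⁸) = 2.022×10¹⁰ K⁴.
T = (2.022×10¹⁰)^(1/4).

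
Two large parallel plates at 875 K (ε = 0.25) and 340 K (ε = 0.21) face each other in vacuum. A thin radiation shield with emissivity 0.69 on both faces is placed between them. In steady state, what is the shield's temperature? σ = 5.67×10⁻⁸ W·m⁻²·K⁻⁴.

T_s ≈ 754 K

In steady state the net flux on the hot side equals that on the cold side.
σ(T₁⁴−T_s⁴)/D₁ = σ(T_s⁴−T₂⁴)/D₂, with D₁ = 1/ε₁+1/ε_s−1 = 4.449, D₂ = 1/ε_s+1/ε₂−1 = 5.211.
Solve for T_s⁴: T_s⁴ = (D₂·T₁⁴ + D₁·T₂⁴)/(D₁+D₂) = 3.224×10¹¹ K⁴.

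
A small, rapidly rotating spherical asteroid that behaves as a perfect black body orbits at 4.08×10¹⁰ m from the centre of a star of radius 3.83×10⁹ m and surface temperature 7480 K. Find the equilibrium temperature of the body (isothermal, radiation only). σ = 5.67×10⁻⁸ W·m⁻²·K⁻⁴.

T ≈ 1620 K

The star's surface emits σT_*⁴; at distance d the flux is S = σT_*⁴(R_*/d)².
S = 5.67×10⁻⁸·(7480)⁴·(3.83×10⁹/4.08×10¹⁰)² = 1.564×10⁶ W/m².
For an isothermal sphere T⁴ = (1−a)S/(4σ) = 6.896×10¹² K⁴.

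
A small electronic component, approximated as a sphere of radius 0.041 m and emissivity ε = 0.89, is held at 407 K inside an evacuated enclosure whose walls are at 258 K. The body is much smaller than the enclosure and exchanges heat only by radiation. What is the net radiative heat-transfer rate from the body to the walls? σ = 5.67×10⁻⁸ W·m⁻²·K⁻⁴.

P_net ≈ 24.5 W

For a small grey body in a large enclosure: P_net = εσA(T_body⁴ − T_wall⁴).
A = 4πr² = 0.02112 m²; T_body⁴ − T_wall⁴ = 2.744×10¹⁰ − 4.431×10⁹ = 2.301×10¹⁰ K⁴.
|P_net| = 0.89·5.67×10⁻⁸·0.02112·2.301×10¹⁰.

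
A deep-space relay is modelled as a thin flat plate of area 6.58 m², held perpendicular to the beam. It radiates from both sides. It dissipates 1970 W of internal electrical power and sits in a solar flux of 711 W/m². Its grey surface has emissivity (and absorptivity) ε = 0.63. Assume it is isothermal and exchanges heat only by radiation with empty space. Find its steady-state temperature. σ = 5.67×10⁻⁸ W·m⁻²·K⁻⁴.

T ≈ 320 K

At steady state, absorbed solar power + internal power = radiated power.
Absorbed: α·S·A_cross = 0.63·711·6.580 = 2947 W (cross-section A).
Total input = 2947 + 1970 = 4917 W.
Radiated: εσ·A_surf·T⁴ with A_surf = 2A = 13.16 m².
T⁴ = 4917/(0.63·5.67×10⁻⁸·13.16) = 1.046×10¹⁰ K⁴.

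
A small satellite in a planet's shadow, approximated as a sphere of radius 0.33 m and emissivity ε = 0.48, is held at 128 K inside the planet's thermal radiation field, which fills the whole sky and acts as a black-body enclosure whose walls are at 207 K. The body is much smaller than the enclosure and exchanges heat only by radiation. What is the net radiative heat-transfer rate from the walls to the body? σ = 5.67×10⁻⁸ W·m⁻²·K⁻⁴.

P_net ≈ 58.4 W

For a small grey body in a large enclosure: P_net = εσA(T_body⁴ − T_wall⁴).
A = 4πr² = 1.368 m²; T_body⁴ − T_wall⁴ = 2.684×10⁸ − 1.836×10⁹ = -1.568×10⁹ K⁴.
|P_net| = 0.48·5.67×10⁻⁸·1.368·1.568×10⁹.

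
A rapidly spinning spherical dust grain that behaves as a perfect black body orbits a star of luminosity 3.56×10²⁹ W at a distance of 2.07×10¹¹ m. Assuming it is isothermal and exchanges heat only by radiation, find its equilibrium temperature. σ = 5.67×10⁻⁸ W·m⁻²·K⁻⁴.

First find the stellar flux at distance d: S = L/(4πd²) = 3.56×10²⁹/(4π·(2.07×10¹¹)²) = 6.611×10⁵ W/m².
For an isothermal sphere, absorbed (1−a)S·πr² = emitted σ·4πr²·T⁴, so T⁴ = (1−a)S/(4σ).
T⁴ = 1.00·6.611×10⁵/(4·5.67×10⁻⁸) = 2.915×10¹² K⁴.

T ≈ 1310 K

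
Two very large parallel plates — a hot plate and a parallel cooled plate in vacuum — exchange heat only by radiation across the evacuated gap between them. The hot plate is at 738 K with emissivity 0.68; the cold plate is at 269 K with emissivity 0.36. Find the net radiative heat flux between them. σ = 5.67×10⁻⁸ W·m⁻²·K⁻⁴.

q ≈ 5090 W/m²

For two infinite grey parallel plates, q = σ(T₁⁴ − T₂⁴)/(1/ε₁ + 1/ε₂ − 1).
T₁⁴ − T₂⁴ = 2.966×10¹¹ − 5.236×10⁹ = 2.914×10¹¹ K⁴.
1/ε₁ + 1/ε₂ − 1 = 1.471 + 2.778 − 1 = 3.248.
q = 5.67×10⁻⁸ × 2.914×10¹¹ / 3.248.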